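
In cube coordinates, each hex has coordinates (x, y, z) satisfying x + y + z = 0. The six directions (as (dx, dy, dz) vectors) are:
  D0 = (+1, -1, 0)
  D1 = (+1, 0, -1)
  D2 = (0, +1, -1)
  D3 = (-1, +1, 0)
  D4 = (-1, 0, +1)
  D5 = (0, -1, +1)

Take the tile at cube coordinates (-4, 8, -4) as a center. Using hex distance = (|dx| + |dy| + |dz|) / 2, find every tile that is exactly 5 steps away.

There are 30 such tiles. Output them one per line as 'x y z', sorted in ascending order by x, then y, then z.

Answer: -9 8 1
-9 9 0
-9 10 -1
-9 11 -2
-9 12 -3
-9 13 -4
-8 7 1
-8 13 -5
-7 6 1
-7 13 -6
-6 5 1
-6 13 -7
-5 4 1
-5 13 -8
-4 3 1
-4 13 -9
-3 3 0
-3 12 -9
-2 3 -1
-2 11 -9
-1 3 -2
-1 10 -9
0 3 -3
0 9 -9
1 3 -4
1 4 -5
1 5 -6
1 6 -7
1 7 -8
1 8 -9

Derivation:
Walk ring at distance 5 from (-4, 8, -4):
Start at center + D4*5 = (-9, 8, 1)
  hex 0: (-9, 8, 1)
  hex 1: (-8, 7, 1)
  hex 2: (-7, 6, 1)
  hex 3: (-6, 5, 1)
  hex 4: (-5, 4, 1)
  hex 5: (-4, 3, 1)
  hex 6: (-3, 3, 0)
  hex 7: (-2, 3, -1)
  hex 8: (-1, 3, -2)
  hex 9: (0, 3, -3)
  hex 10: (1, 3, -4)
  hex 11: (1, 4, -5)
  hex 12: (1, 5, -6)
  hex 13: (1, 6, -7)
  hex 14: (1, 7, -8)
  hex 15: (1, 8, -9)
  hex 16: (0, 9, -9)
  hex 17: (-1, 10, -9)
  hex 18: (-2, 11, -9)
  hex 19: (-3, 12, -9)
  hex 20: (-4, 13, -9)
  hex 21: (-5, 13, -8)
  hex 22: (-6, 13, -7)
  hex 23: (-7, 13, -6)
  hex 24: (-8, 13, -5)
  hex 25: (-9, 13, -4)
  hex 26: (-9, 12, -3)
  hex 27: (-9, 11, -2)
  hex 28: (-9, 10, -1)
  hex 29: (-9, 9, 0)
Sorted: 30 hexes.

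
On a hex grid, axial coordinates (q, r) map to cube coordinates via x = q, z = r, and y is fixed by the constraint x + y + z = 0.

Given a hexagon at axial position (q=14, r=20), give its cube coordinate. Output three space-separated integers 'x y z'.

x = q = 14
z = r = 20
y = -x - z = -(14) - (20) = -34

Answer: 14 -34 20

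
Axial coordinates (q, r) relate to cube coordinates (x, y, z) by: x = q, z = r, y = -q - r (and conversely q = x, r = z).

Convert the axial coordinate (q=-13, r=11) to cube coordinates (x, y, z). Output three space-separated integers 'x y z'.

x = q = -13
z = r = 11
y = -x - z = -(-13) - (11) = 2

Answer: -13 2 11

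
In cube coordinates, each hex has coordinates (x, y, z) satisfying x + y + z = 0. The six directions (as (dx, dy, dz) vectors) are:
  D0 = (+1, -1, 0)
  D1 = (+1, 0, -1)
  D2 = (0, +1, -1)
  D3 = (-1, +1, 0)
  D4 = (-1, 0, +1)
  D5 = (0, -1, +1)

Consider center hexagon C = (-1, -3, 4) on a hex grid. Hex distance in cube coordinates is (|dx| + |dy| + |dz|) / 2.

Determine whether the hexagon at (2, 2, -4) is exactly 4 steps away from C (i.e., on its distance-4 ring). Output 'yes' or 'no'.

Answer: no

Derivation:
|px - cx| = |2 - (-1)| = 3
|py - cy| = |2 - (-3)| = 5
|pz - cz| = |-4 - 4| = 8
distance = (3+5+8)/2 = 16/2 = 8
radius = 4; distance != radius -> no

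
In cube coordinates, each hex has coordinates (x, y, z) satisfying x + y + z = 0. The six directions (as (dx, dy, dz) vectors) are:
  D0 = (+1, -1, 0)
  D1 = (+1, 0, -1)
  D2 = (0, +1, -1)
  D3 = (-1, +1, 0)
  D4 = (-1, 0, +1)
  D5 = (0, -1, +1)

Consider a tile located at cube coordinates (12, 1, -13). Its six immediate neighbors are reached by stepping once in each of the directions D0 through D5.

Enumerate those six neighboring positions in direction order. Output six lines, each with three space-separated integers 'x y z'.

Answer: 13 0 -13
13 1 -14
12 2 -14
11 2 -13
11 1 -12
12 0 -12

Derivation:
Center: (12, 1, -13). Add each direction:
  D0: (12, 1, -13) + (1, -1, 0) = (13, 0, -13)
  D1: (12, 1, -13) + (1, 0, -1) = (13, 1, -14)
  D2: (12, 1, -13) + (0, 1, -1) = (12, 2, -14)
  D3: (12, 1, -13) + (-1, 1, 0) = (11, 2, -13)
  D4: (12, 1, -13) + (-1, 0, 1) = (11, 1, -12)
  D5: (12, 1, -13) + (0, -1, 1) = (12, 0, -12)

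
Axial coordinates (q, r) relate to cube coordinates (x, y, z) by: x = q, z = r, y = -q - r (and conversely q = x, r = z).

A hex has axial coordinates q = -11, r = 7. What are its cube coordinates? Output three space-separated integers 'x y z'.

Answer: -11 4 7

Derivation:
x = q = -11
z = r = 7
y = -x - z = -(-11) - (7) = 4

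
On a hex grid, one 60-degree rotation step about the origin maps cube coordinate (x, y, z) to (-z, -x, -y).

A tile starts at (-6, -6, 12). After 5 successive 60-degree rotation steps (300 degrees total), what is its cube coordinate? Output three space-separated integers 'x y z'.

Start: (-6, -6, 12)
Step 1: (-6, -6, 12) -> (-(12), -(-6), -(-6)) = (-12, 6, 6)
Step 2: (-12, 6, 6) -> (-(6), -(-12), -(6)) = (-6, 12, -6)
Step 3: (-6, 12, -6) -> (-(-6), -(-6), -(12)) = (6, 6, -12)
Step 4: (6, 6, -12) -> (-(-12), -(6), -(6)) = (12, -6, -6)
Step 5: (12, -6, -6) -> (-(-6), -(12), -(-6)) = (6, -12, 6)

Answer: 6 -12 6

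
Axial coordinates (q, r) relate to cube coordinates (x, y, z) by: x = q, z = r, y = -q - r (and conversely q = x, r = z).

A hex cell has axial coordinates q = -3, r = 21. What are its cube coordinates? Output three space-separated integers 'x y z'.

x = q = -3
z = r = 21
y = -x - z = -(-3) - (21) = -18

Answer: -3 -18 21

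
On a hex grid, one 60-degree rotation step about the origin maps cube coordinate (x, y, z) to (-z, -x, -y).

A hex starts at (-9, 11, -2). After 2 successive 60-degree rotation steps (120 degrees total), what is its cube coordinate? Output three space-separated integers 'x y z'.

Start: (-9, 11, -2)
Step 1: (-9, 11, -2) -> (-(-2), -(-9), -(11)) = (2, 9, -11)
Step 2: (2, 9, -11) -> (-(-11), -(2), -(9)) = (11, -2, -9)

Answer: 11 -2 -9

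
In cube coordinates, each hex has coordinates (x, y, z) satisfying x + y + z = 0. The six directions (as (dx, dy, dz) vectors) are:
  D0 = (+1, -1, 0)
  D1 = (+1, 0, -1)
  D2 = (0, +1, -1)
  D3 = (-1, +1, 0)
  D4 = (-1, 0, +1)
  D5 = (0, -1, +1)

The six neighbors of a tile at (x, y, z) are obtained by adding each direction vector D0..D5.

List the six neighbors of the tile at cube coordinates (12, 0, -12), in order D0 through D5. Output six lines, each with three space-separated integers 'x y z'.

Answer: 13 -1 -12
13 0 -13
12 1 -13
11 1 -12
11 0 -11
12 -1 -11

Derivation:
Center: (12, 0, -12). Add each direction:
  D0: (12, 0, -12) + (1, -1, 0) = (13, -1, -12)
  D1: (12, 0, -12) + (1, 0, -1) = (13, 0, -13)
  D2: (12, 0, -12) + (0, 1, -1) = (12, 1, -13)
  D3: (12, 0, -12) + (-1, 1, 0) = (11, 1, -12)
  D4: (12, 0, -12) + (-1, 0, 1) = (11, 0, -11)
  D5: (12, 0, -12) + (0, -1, 1) = (12, -1, -11)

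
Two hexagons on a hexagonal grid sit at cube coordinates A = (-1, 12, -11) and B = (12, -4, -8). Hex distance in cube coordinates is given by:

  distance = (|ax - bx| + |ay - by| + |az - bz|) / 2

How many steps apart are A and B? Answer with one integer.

|ax - bx| = |-1 - 12| = 13
|ay - by| = |12 - (-4)| = 16
|az - bz| = |-11 - (-8)| = 3
distance = (13 + 16 + 3) / 2 = 32 / 2 = 16

Answer: 16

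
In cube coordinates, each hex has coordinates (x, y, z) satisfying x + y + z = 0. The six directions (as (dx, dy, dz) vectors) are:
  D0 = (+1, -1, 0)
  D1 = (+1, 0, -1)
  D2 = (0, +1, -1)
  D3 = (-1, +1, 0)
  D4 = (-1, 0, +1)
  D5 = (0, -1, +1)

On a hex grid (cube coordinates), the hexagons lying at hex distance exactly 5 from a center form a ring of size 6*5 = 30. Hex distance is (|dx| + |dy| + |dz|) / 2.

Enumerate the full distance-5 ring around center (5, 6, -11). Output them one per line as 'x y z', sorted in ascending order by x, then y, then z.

Answer: 0 6 -6
0 7 -7
0 8 -8
0 9 -9
0 10 -10
0 11 -11
1 5 -6
1 11 -12
2 4 -6
2 11 -13
3 3 -6
3 11 -14
4 2 -6
4 11 -15
5 1 -6
5 11 -16
6 1 -7
6 10 -16
7 1 -8
7 9 -16
8 1 -9
8 8 -16
9 1 -10
9 7 -16
10 1 -11
10 2 -12
10 3 -13
10 4 -14
10 5 -15
10 6 -16

Derivation:
Walk ring at distance 5 from (5, 6, -11):
Start at center + D4*5 = (0, 6, -6)
  hex 0: (0, 6, -6)
  hex 1: (1, 5, -6)
  hex 2: (2, 4, -6)
  hex 3: (3, 3, -6)
  hex 4: (4, 2, -6)
  hex 5: (5, 1, -6)
  hex 6: (6, 1, -7)
  hex 7: (7, 1, -8)
  hex 8: (8, 1, -9)
  hex 9: (9, 1, -10)
  hex 10: (10, 1, -11)
  hex 11: (10, 2, -12)
  hex 12: (10, 3, -13)
  hex 13: (10, 4, -14)
  hex 14: (10, 5, -15)
  hex 15: (10, 6, -16)
  hex 16: (9, 7, -16)
  hex 17: (8, 8, -16)
  hex 18: (7, 9, -16)
  hex 19: (6, 10, -16)
  hex 20: (5, 11, -16)
  hex 21: (4, 11, -15)
  hex 22: (3, 11, -14)
  hex 23: (2, 11, -13)
  hex 24: (1, 11, -12)
  hex 25: (0, 11, -11)
  hex 26: (0, 10, -10)
  hex 27: (0, 9, -9)
  hex 28: (0, 8, -8)
  hex 29: (0, 7, -7)
Sorted: 30 hexes.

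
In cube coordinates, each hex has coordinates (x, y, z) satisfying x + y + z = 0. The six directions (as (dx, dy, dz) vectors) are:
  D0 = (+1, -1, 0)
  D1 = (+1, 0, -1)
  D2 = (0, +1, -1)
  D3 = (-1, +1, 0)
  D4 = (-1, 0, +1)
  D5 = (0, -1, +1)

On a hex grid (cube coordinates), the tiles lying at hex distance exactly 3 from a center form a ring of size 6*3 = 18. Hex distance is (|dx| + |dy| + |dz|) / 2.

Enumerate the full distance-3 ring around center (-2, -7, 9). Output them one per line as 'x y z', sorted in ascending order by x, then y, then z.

Answer: -5 -7 12
-5 -6 11
-5 -5 10
-5 -4 9
-4 -8 12
-4 -4 8
-3 -9 12
-3 -4 7
-2 -10 12
-2 -4 6
-1 -10 11
-1 -5 6
0 -10 10
0 -6 6
1 -10 9
1 -9 8
1 -8 7
1 -7 6

Derivation:
Walk ring at distance 3 from (-2, -7, 9):
Start at center + D4*3 = (-5, -7, 12)
  hex 0: (-5, -7, 12)
  hex 1: (-4, -8, 12)
  hex 2: (-3, -9, 12)
  hex 3: (-2, -10, 12)
  hex 4: (-1, -10, 11)
  hex 5: (0, -10, 10)
  hex 6: (1, -10, 9)
  hex 7: (1, -9, 8)
  hex 8: (1, -8, 7)
  hex 9: (1, -7, 6)
  hex 10: (0, -6, 6)
  hex 11: (-1, -5, 6)
  hex 12: (-2, -4, 6)
  hex 13: (-3, -4, 7)
  hex 14: (-4, -4, 8)
  hex 15: (-5, -4, 9)
  hex 16: (-5, -5, 10)
  hex 17: (-5, -6, 11)
Sorted: 18 hexes.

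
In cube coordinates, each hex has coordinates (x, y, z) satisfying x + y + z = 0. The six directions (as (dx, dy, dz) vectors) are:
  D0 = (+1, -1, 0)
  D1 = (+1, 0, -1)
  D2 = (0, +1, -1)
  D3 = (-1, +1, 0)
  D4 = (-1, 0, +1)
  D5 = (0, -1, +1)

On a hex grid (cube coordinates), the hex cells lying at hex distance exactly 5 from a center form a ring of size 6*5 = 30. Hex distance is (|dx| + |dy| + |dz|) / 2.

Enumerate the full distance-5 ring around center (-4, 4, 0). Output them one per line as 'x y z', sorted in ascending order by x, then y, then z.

Walk ring at distance 5 from (-4, 4, 0):
Start at center + D4*5 = (-9, 4, 5)
  hex 0: (-9, 4, 5)
  hex 1: (-8, 3, 5)
  hex 2: (-7, 2, 5)
  hex 3: (-6, 1, 5)
  hex 4: (-5, 0, 5)
  hex 5: (-4, -1, 5)
  hex 6: (-3, -1, 4)
  hex 7: (-2, -1, 3)
  hex 8: (-1, -1, 2)
  hex 9: (0, -1, 1)
  hex 10: (1, -1, 0)
  hex 11: (1, 0, -1)
  hex 12: (1, 1, -2)
  hex 13: (1, 2, -3)
  hex 14: (1, 3, -4)
  hex 15: (1, 4, -5)
  hex 16: (0, 5, -5)
  hex 17: (-1, 6, -5)
  hex 18: (-2, 7, -5)
  hex 19: (-3, 8, -5)
  hex 20: (-4, 9, -5)
  hex 21: (-5, 9, -4)
  hex 22: (-6, 9, -3)
  hex 23: (-7, 9, -2)
  hex 24: (-8, 9, -1)
  hex 25: (-9, 9, 0)
  hex 26: (-9, 8, 1)
  hex 27: (-9, 7, 2)
  hex 28: (-9, 6, 3)
  hex 29: (-9, 5, 4)
Sorted: 30 hexes.

Answer: -9 4 5
-9 5 4
-9 6 3
-9 7 2
-9 8 1
-9 9 0
-8 3 5
-8 9 -1
-7 2 5
-7 9 -2
-6 1 5
-6 9 -3
-5 0 5
-5 9 -4
-4 -1 5
-4 9 -5
-3 -1 4
-3 8 -5
-2 -1 3
-2 7 -5
-1 -1 2
-1 6 -5
0 -1 1
0 5 -5
1 -1 0
1 0 -1
1 1 -2
1 2 -3
1 3 -4
1 4 -5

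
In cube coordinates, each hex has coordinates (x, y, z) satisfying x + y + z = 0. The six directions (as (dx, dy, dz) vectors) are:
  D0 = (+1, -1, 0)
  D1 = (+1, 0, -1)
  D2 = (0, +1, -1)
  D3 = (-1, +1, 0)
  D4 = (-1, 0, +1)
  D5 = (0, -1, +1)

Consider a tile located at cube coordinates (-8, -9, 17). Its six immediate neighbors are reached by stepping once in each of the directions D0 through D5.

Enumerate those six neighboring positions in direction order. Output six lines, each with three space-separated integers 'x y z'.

Answer: -7 -10 17
-7 -9 16
-8 -8 16
-9 -8 17
-9 -9 18
-8 -10 18

Derivation:
Center: (-8, -9, 17). Add each direction:
  D0: (-8, -9, 17) + (1, -1, 0) = (-7, -10, 17)
  D1: (-8, -9, 17) + (1, 0, -1) = (-7, -9, 16)
  D2: (-8, -9, 17) + (0, 1, -1) = (-8, -8, 16)
  D3: (-8, -9, 17) + (-1, 1, 0) = (-9, -8, 17)
  D4: (-8, -9, 17) + (-1, 0, 1) = (-9, -9, 18)
  D5: (-8, -9, 17) + (0, -1, 1) = (-8, -10, 18)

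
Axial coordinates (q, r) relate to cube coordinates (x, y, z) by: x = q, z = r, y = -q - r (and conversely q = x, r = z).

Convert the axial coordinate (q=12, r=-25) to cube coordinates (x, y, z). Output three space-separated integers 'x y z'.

Answer: 12 13 -25

Derivation:
x = q = 12
z = r = -25
y = -x - z = -(12) - (-25) = 13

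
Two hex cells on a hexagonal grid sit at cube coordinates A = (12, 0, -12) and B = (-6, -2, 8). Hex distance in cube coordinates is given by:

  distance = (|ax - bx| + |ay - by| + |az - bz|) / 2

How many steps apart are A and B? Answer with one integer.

Answer: 20

Derivation:
|ax - bx| = |12 - (-6)| = 18
|ay - by| = |0 - (-2)| = 2
|az - bz| = |-12 - 8| = 20
distance = (18 + 2 + 20) / 2 = 40 / 2 = 20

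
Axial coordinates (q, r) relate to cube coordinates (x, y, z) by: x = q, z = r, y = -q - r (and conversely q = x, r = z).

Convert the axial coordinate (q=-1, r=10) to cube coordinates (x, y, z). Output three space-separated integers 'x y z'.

x = q = -1
z = r = 10
y = -x - z = -(-1) - (10) = -9

Answer: -1 -9 10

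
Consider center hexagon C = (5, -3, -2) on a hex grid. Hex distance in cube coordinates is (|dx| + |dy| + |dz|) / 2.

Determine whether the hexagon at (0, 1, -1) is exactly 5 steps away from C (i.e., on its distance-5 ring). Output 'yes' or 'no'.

|px - cx| = |0 - 5| = 5
|py - cy| = |1 - (-3)| = 4
|pz - cz| = |-1 - (-2)| = 1
distance = (5+4+1)/2 = 10/2 = 5
radius = 5; distance == radius -> yes

Answer: yes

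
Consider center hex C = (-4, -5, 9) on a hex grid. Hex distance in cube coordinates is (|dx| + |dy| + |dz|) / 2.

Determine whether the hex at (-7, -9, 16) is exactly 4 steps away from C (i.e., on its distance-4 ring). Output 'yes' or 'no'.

Answer: no

Derivation:
|px - cx| = |-7 - (-4)| = 3
|py - cy| = |-9 - (-5)| = 4
|pz - cz| = |16 - 9| = 7
distance = (3+4+7)/2 = 14/2 = 7
radius = 4; distance != radius -> no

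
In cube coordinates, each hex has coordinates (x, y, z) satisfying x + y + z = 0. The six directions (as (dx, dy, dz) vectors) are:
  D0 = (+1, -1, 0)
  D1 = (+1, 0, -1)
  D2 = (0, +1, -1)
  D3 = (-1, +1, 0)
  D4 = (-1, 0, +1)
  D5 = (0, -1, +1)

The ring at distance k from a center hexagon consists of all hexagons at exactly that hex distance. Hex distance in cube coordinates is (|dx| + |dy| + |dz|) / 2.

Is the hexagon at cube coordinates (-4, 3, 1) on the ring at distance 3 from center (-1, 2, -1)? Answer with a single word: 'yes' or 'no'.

|px - cx| = |-4 - (-1)| = 3
|py - cy| = |3 - 2| = 1
|pz - cz| = |1 - (-1)| = 2
distance = (3+1+2)/2 = 6/2 = 3
radius = 3; distance == radius -> yes

Answer: yes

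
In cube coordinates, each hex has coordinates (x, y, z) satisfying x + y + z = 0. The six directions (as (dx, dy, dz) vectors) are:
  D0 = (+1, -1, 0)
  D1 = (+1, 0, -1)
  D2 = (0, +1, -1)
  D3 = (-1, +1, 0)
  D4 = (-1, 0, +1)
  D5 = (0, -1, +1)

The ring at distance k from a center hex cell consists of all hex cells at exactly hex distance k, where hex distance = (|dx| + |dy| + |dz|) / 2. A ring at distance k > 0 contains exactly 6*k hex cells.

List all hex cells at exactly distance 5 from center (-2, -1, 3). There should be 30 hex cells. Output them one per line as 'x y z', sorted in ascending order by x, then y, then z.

Walk ring at distance 5 from (-2, -1, 3):
Start at center + D4*5 = (-7, -1, 8)
  hex 0: (-7, -1, 8)
  hex 1: (-6, -2, 8)
  hex 2: (-5, -3, 8)
  hex 3: (-4, -4, 8)
  hex 4: (-3, -5, 8)
  hex 5: (-2, -6, 8)
  hex 6: (-1, -6, 7)
  hex 7: (0, -6, 6)
  hex 8: (1, -6, 5)
  hex 9: (2, -6, 4)
  hex 10: (3, -6, 3)
  hex 11: (3, -5, 2)
  hex 12: (3, -4, 1)
  hex 13: (3, -3, 0)
  hex 14: (3, -2, -1)
  hex 15: (3, -1, -2)
  hex 16: (2, 0, -2)
  hex 17: (1, 1, -2)
  hex 18: (0, 2, -2)
  hex 19: (-1, 3, -2)
  hex 20: (-2, 4, -2)
  hex 21: (-3, 4, -1)
  hex 22: (-4, 4, 0)
  hex 23: (-5, 4, 1)
  hex 24: (-6, 4, 2)
  hex 25: (-7, 4, 3)
  hex 26: (-7, 3, 4)
  hex 27: (-7, 2, 5)
  hex 28: (-7, 1, 6)
  hex 29: (-7, 0, 7)
Sorted: 30 hexes.

Answer: -7 -1 8
-7 0 7
-7 1 6
-7 2 5
-7 3 4
-7 4 3
-6 -2 8
-6 4 2
-5 -3 8
-5 4 1
-4 -4 8
-4 4 0
-3 -5 8
-3 4 -1
-2 -6 8
-2 4 -2
-1 -6 7
-1 3 -2
0 -6 6
0 2 -2
1 -6 5
1 1 -2
2 -6 4
2 0 -2
3 -6 3
3 -5 2
3 -4 1
3 -3 0
3 -2 -1
3 -1 -2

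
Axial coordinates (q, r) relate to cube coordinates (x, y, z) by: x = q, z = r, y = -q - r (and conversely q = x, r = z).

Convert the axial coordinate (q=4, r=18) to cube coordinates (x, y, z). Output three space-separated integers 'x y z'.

Answer: 4 -22 18

Derivation:
x = q = 4
z = r = 18
y = -x - z = -(4) - (18) = -22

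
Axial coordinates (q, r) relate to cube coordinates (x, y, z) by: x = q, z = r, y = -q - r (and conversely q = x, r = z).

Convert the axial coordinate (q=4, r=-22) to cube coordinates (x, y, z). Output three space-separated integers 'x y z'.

x = q = 4
z = r = -22
y = -x - z = -(4) - (-22) = 18

Answer: 4 18 -22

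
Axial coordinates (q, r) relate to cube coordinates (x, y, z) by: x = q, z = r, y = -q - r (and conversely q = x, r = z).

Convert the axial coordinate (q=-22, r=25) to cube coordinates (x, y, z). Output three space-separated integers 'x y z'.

x = q = -22
z = r = 25
y = -x - z = -(-22) - (25) = -3

Answer: -22 -3 25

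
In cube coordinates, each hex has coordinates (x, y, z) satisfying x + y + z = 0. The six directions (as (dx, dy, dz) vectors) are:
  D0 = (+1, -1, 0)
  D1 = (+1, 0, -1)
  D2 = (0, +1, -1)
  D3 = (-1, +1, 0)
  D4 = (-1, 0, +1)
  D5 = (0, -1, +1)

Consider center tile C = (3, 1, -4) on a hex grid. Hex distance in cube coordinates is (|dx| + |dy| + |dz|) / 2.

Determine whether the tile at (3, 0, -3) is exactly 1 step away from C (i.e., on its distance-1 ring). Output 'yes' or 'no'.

|px - cx| = |3 - 3| = 0
|py - cy| = |0 - 1| = 1
|pz - cz| = |-3 - (-4)| = 1
distance = (0+1+1)/2 = 2/2 = 1
radius = 1; distance == radius -> yes

Answer: yes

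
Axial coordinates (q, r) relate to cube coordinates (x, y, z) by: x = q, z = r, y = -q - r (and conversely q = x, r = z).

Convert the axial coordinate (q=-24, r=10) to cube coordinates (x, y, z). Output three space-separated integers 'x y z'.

x = q = -24
z = r = 10
y = -x - z = -(-24) - (10) = 14

Answer: -24 14 10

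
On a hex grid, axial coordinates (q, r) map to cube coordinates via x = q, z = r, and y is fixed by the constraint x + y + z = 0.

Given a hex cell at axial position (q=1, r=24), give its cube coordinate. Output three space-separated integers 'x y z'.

Answer: 1 -25 24

Derivation:
x = q = 1
z = r = 24
y = -x - z = -(1) - (24) = -25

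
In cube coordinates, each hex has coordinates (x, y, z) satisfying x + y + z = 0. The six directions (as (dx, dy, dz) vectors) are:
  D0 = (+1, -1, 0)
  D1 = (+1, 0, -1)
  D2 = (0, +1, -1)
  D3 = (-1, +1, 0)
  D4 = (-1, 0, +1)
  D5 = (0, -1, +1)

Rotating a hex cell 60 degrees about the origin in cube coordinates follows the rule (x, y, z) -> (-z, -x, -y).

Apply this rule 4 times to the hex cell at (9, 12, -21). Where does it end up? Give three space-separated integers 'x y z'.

Answer: -21 9 12

Derivation:
Start: (9, 12, -21)
Step 1: (9, 12, -21) -> (-(-21), -(9), -(12)) = (21, -9, -12)
Step 2: (21, -9, -12) -> (-(-12), -(21), -(-9)) = (12, -21, 9)
Step 3: (12, -21, 9) -> (-(9), -(12), -(-21)) = (-9, -12, 21)
Step 4: (-9, -12, 21) -> (-(21), -(-9), -(-12)) = (-21, 9, 12)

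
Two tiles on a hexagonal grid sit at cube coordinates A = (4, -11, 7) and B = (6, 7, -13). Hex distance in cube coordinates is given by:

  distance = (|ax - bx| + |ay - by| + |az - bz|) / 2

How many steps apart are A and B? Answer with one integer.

Answer: 20

Derivation:
|ax - bx| = |4 - 6| = 2
|ay - by| = |-11 - 7| = 18
|az - bz| = |7 - (-13)| = 20
distance = (2 + 18 + 20) / 2 = 40 / 2 = 20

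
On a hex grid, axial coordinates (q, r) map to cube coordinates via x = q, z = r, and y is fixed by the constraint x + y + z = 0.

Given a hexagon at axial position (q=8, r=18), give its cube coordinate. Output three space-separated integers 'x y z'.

Answer: 8 -26 18

Derivation:
x = q = 8
z = r = 18
y = -x - z = -(8) - (18) = -26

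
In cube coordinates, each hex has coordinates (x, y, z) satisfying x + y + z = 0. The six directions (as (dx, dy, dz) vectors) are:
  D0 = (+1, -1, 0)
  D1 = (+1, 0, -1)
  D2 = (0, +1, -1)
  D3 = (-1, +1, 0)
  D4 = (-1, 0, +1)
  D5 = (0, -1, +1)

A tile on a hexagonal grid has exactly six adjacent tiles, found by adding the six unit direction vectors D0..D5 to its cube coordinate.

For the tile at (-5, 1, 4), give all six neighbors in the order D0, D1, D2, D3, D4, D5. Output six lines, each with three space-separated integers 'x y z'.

Answer: -4 0 4
-4 1 3
-5 2 3
-6 2 4
-6 1 5
-5 0 5

Derivation:
Center: (-5, 1, 4). Add each direction:
  D0: (-5, 1, 4) + (1, -1, 0) = (-4, 0, 4)
  D1: (-5, 1, 4) + (1, 0, -1) = (-4, 1, 3)
  D2: (-5, 1, 4) + (0, 1, -1) = (-5, 2, 3)
  D3: (-5, 1, 4) + (-1, 1, 0) = (-6, 2, 4)
  D4: (-5, 1, 4) + (-1, 0, 1) = (-6, 1, 5)
  D5: (-5, 1, 4) + (0, -1, 1) = (-5, 0, 5)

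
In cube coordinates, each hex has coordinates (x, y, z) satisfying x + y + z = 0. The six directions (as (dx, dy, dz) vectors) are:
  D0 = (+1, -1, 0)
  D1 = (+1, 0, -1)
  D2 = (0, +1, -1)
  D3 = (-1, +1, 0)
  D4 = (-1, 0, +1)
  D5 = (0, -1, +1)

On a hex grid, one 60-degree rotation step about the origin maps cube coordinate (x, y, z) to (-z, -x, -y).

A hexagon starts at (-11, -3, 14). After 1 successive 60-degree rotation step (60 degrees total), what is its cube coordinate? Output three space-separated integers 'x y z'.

Start: (-11, -3, 14)
Step 1: (-11, -3, 14) -> (-(14), -(-11), -(-3)) = (-14, 11, 3)

Answer: -14 11 3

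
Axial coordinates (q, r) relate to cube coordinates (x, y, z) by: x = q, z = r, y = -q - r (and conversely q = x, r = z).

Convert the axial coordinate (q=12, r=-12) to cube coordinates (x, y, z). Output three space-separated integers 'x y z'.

x = q = 12
z = r = -12
y = -x - z = -(12) - (-12) = 0

Answer: 12 0 -12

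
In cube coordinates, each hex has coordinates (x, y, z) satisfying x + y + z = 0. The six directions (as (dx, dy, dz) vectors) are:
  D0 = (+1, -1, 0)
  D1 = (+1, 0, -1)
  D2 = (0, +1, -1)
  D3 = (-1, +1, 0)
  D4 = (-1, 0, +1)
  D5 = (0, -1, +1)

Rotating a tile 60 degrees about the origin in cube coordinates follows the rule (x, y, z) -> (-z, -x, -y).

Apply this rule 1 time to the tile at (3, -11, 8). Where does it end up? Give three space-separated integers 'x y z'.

Answer: -8 -3 11

Derivation:
Start: (3, -11, 8)
Step 1: (3, -11, 8) -> (-(8), -(3), -(-11)) = (-8, -3, 11)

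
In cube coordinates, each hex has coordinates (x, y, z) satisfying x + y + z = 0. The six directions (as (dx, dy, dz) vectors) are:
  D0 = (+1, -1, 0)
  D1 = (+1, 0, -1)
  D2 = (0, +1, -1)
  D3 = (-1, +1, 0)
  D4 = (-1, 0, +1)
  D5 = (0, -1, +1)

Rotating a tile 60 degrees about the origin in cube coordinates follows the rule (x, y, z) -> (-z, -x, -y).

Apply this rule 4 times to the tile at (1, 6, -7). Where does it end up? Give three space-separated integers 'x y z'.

Answer: -7 1 6

Derivation:
Start: (1, 6, -7)
Step 1: (1, 6, -7) -> (-(-7), -(1), -(6)) = (7, -1, -6)
Step 2: (7, -1, -6) -> (-(-6), -(7), -(-1)) = (6, -7, 1)
Step 3: (6, -7, 1) -> (-(1), -(6), -(-7)) = (-1, -6, 7)
Step 4: (-1, -6, 7) -> (-(7), -(-1), -(-6)) = (-7, 1, 6)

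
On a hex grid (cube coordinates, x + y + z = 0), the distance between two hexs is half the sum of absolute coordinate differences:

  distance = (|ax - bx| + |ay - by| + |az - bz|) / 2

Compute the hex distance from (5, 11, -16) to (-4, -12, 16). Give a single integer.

|ax - bx| = |5 - (-4)| = 9
|ay - by| = |11 - (-12)| = 23
|az - bz| = |-16 - 16| = 32
distance = (9 + 23 + 32) / 2 = 64 / 2 = 32

Answer: 32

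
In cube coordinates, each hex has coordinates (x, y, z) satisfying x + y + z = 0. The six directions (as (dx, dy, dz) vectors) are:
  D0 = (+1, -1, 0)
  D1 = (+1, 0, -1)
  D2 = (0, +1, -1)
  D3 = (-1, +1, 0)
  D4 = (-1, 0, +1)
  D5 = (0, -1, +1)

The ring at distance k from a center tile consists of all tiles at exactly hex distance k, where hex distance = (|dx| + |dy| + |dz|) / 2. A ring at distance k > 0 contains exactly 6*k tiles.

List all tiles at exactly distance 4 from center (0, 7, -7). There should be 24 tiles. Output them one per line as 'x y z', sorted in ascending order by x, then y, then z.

Answer: -4 7 -3
-4 8 -4
-4 9 -5
-4 10 -6
-4 11 -7
-3 6 -3
-3 11 -8
-2 5 -3
-2 11 -9
-1 4 -3
-1 11 -10
0 3 -3
0 11 -11
1 3 -4
1 10 -11
2 3 -5
2 9 -11
3 3 -6
3 8 -11
4 3 -7
4 4 -8
4 5 -9
4 6 -10
4 7 -11

Derivation:
Walk ring at distance 4 from (0, 7, -7):
Start at center + D4*4 = (-4, 7, -3)
  hex 0: (-4, 7, -3)
  hex 1: (-3, 6, -3)
  hex 2: (-2, 5, -3)
  hex 3: (-1, 4, -3)
  hex 4: (0, 3, -3)
  hex 5: (1, 3, -4)
  hex 6: (2, 3, -5)
  hex 7: (3, 3, -6)
  hex 8: (4, 3, -7)
  hex 9: (4, 4, -8)
  hex 10: (4, 5, -9)
  hex 11: (4, 6, -10)
  hex 12: (4, 7, -11)
  hex 13: (3, 8, -11)
  hex 14: (2, 9, -11)
  hex 15: (1, 10, -11)
  hex 16: (0, 11, -11)
  hex 17: (-1, 11, -10)
  hex 18: (-2, 11, -9)
  hex 19: (-3, 11, -8)
  hex 20: (-4, 11, -7)
  hex 21: (-4, 10, -6)
  hex 22: (-4, 9, -5)
  hex 23: (-4, 8, -4)
Sorted: 24 hexes.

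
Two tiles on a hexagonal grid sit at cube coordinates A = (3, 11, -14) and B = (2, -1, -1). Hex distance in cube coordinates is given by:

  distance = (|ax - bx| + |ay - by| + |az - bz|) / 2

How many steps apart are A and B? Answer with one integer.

Answer: 13

Derivation:
|ax - bx| = |3 - 2| = 1
|ay - by| = |11 - (-1)| = 12
|az - bz| = |-14 - (-1)| = 13
distance = (1 + 12 + 13) / 2 = 26 / 2 = 13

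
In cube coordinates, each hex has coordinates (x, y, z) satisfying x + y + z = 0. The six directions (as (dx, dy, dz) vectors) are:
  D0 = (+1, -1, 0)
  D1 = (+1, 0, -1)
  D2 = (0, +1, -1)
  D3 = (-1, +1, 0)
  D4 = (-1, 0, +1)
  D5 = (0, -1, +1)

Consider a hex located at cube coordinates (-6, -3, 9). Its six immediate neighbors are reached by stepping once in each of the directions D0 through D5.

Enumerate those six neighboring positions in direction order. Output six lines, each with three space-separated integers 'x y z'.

Center: (-6, -3, 9). Add each direction:
  D0: (-6, -3, 9) + (1, -1, 0) = (-5, -4, 9)
  D1: (-6, -3, 9) + (1, 0, -1) = (-5, -3, 8)
  D2: (-6, -3, 9) + (0, 1, -1) = (-6, -2, 8)
  D3: (-6, -3, 9) + (-1, 1, 0) = (-7, -2, 9)
  D4: (-6, -3, 9) + (-1, 0, 1) = (-7, -3, 10)
  D5: (-6, -3, 9) + (0, -1, 1) = (-6, -4, 10)

Answer: -5 -4 9
-5 -3 8
-6 -2 8
-7 -2 9
-7 -3 10
-6 -4 10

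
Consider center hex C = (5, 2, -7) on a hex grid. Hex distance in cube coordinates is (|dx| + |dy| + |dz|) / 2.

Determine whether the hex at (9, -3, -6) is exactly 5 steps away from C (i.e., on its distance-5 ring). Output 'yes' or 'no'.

Answer: yes

Derivation:
|px - cx| = |9 - 5| = 4
|py - cy| = |-3 - 2| = 5
|pz - cz| = |-6 - (-7)| = 1
distance = (4+5+1)/2 = 10/2 = 5
radius = 5; distance == radius -> yes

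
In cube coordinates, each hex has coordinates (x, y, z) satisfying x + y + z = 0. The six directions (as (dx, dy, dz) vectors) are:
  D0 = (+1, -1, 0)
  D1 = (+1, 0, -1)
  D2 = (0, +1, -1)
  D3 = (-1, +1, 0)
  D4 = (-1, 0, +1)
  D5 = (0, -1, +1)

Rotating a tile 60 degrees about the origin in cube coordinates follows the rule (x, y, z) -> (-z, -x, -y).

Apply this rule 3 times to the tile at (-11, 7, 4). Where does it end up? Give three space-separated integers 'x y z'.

Start: (-11, 7, 4)
Step 1: (-11, 7, 4) -> (-(4), -(-11), -(7)) = (-4, 11, -7)
Step 2: (-4, 11, -7) -> (-(-7), -(-4), -(11)) = (7, 4, -11)
Step 3: (7, 4, -11) -> (-(-11), -(7), -(4)) = (11, -7, -4)

Answer: 11 -7 -4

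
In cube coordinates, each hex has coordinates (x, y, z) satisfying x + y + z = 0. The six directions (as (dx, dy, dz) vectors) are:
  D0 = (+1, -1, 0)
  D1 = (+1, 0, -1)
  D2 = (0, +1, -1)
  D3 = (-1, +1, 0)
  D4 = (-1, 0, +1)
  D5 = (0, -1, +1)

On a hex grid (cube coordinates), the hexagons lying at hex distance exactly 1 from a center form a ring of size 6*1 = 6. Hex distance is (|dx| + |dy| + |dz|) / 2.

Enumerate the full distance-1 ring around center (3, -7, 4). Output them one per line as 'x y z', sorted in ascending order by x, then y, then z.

Answer: 2 -7 5
2 -6 4
3 -8 5
3 -6 3
4 -8 4
4 -7 3

Derivation:
Walk ring at distance 1 from (3, -7, 4):
Start at center + D4*1 = (2, -7, 5)
  hex 0: (2, -7, 5)
  hex 1: (3, -8, 5)
  hex 2: (4, -8, 4)
  hex 3: (4, -7, 3)
  hex 4: (3, -6, 3)
  hex 5: (2, -6, 4)
Sorted: 6 hexes.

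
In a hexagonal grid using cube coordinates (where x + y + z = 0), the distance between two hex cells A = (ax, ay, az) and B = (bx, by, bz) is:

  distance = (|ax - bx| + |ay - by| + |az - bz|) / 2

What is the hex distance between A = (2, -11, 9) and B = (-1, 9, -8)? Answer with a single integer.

|ax - bx| = |2 - (-1)| = 3
|ay - by| = |-11 - 9| = 20
|az - bz| = |9 - (-8)| = 17
distance = (3 + 20 + 17) / 2 = 40 / 2 = 20

Answer: 20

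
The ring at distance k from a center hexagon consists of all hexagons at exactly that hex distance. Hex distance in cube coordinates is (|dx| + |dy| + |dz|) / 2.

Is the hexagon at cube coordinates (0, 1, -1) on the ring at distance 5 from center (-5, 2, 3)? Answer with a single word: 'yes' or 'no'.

|px - cx| = |0 - (-5)| = 5
|py - cy| = |1 - 2| = 1
|pz - cz| = |-1 - 3| = 4
distance = (5+1+4)/2 = 10/2 = 5
radius = 5; distance == radius -> yes

Answer: yes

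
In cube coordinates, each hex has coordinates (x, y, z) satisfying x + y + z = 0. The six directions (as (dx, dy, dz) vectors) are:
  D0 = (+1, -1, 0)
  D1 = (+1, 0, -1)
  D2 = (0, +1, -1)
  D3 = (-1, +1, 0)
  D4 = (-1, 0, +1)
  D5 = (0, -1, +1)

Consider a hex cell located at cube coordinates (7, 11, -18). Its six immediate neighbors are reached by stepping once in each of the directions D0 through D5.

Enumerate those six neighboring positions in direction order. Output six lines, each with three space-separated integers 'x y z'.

Answer: 8 10 -18
8 11 -19
7 12 -19
6 12 -18
6 11 -17
7 10 -17

Derivation:
Center: (7, 11, -18). Add each direction:
  D0: (7, 11, -18) + (1, -1, 0) = (8, 10, -18)
  D1: (7, 11, -18) + (1, 0, -1) = (8, 11, -19)
  D2: (7, 11, -18) + (0, 1, -1) = (7, 12, -19)
  D3: (7, 11, -18) + (-1, 1, 0) = (6, 12, -18)
  D4: (7, 11, -18) + (-1, 0, 1) = (6, 11, -17)
  D5: (7, 11, -18) + (0, -1, 1) = (7, 10, -17)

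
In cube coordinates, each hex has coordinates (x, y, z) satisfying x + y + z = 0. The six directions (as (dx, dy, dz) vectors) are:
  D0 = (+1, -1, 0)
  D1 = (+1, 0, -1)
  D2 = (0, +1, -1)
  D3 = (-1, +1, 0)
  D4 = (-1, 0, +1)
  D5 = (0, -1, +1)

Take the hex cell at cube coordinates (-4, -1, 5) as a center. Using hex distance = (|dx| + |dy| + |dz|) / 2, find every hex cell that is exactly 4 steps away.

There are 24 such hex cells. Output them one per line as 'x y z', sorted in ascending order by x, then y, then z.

Answer: -8 -1 9
-8 0 8
-8 1 7
-8 2 6
-8 3 5
-7 -2 9
-7 3 4
-6 -3 9
-6 3 3
-5 -4 9
-5 3 2
-4 -5 9
-4 3 1
-3 -5 8
-3 2 1
-2 -5 7
-2 1 1
-1 -5 6
-1 0 1
0 -5 5
0 -4 4
0 -3 3
0 -2 2
0 -1 1

Derivation:
Walk ring at distance 4 from (-4, -1, 5):
Start at center + D4*4 = (-8, -1, 9)
  hex 0: (-8, -1, 9)
  hex 1: (-7, -2, 9)
  hex 2: (-6, -3, 9)
  hex 3: (-5, -4, 9)
  hex 4: (-4, -5, 9)
  hex 5: (-3, -5, 8)
  hex 6: (-2, -5, 7)
  hex 7: (-1, -5, 6)
  hex 8: (0, -5, 5)
  hex 9: (0, -4, 4)
  hex 10: (0, -3, 3)
  hex 11: (0, -2, 2)
  hex 12: (0, -1, 1)
  hex 13: (-1, 0, 1)
  hex 14: (-2, 1, 1)
  hex 15: (-3, 2, 1)
  hex 16: (-4, 3, 1)
  hex 17: (-5, 3, 2)
  hex 18: (-6, 3, 3)
  hex 19: (-7, 3, 4)
  hex 20: (-8, 3, 5)
  hex 21: (-8, 2, 6)
  hex 22: (-8, 1, 7)
  hex 23: (-8, 0, 8)
Sorted: 24 hexes.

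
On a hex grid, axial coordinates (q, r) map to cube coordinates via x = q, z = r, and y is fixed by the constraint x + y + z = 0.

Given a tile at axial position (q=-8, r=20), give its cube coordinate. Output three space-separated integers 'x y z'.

Answer: -8 -12 20

Derivation:
x = q = -8
z = r = 20
y = -x - z = -(-8) - (20) = -12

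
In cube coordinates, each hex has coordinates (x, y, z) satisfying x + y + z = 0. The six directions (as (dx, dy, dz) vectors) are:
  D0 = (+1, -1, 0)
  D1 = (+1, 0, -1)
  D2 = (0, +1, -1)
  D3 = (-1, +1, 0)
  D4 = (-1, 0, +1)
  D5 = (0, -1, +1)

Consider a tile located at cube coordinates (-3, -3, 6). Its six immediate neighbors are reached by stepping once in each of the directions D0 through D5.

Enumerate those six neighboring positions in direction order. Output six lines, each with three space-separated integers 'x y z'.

Center: (-3, -3, 6). Add each direction:
  D0: (-3, -3, 6) + (1, -1, 0) = (-2, -4, 6)
  D1: (-3, -3, 6) + (1, 0, -1) = (-2, -3, 5)
  D2: (-3, -3, 6) + (0, 1, -1) = (-3, -2, 5)
  D3: (-3, -3, 6) + (-1, 1, 0) = (-4, -2, 6)
  D4: (-3, -3, 6) + (-1, 0, 1) = (-4, -3, 7)
  D5: (-3, -3, 6) + (0, -1, 1) = (-3, -4, 7)

Answer: -2 -4 6
-2 -3 5
-3 -2 5
-4 -2 6
-4 -3 7
-3 -4 7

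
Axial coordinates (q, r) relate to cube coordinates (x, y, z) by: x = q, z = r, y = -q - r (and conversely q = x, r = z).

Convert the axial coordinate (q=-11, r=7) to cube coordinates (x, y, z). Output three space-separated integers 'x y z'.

Answer: -11 4 7

Derivation:
x = q = -11
z = r = 7
y = -x - z = -(-11) - (7) = 4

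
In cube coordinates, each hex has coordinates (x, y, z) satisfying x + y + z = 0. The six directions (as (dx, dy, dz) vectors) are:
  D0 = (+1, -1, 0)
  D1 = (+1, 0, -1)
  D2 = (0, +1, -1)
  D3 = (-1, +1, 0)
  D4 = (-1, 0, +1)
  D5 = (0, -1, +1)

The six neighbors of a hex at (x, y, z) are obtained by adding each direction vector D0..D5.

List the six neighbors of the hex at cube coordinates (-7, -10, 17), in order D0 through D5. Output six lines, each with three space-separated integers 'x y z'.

Answer: -6 -11 17
-6 -10 16
-7 -9 16
-8 -9 17
-8 -10 18
-7 -11 18

Derivation:
Center: (-7, -10, 17). Add each direction:
  D0: (-7, -10, 17) + (1, -1, 0) = (-6, -11, 17)
  D1: (-7, -10, 17) + (1, 0, -1) = (-6, -10, 16)
  D2: (-7, -10, 17) + (0, 1, -1) = (-7, -9, 16)
  D3: (-7, -10, 17) + (-1, 1, 0) = (-8, -9, 17)
  D4: (-7, -10, 17) + (-1, 0, 1) = (-8, -10, 18)
  D5: (-7, -10, 17) + (0, -1, 1) = (-7, -11, 18)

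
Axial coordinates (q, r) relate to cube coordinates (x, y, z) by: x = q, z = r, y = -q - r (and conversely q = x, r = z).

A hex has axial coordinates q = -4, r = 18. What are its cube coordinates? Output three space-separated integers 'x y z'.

x = q = -4
z = r = 18
y = -x - z = -(-4) - (18) = -14

Answer: -4 -14 18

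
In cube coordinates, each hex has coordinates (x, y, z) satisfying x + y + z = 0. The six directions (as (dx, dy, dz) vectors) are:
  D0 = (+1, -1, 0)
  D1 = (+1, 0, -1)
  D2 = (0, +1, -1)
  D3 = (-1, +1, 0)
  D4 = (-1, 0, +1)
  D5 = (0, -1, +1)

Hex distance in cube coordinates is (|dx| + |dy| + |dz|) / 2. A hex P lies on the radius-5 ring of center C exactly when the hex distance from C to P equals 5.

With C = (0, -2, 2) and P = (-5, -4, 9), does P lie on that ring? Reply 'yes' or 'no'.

|px - cx| = |-5 - 0| = 5
|py - cy| = |-4 - (-2)| = 2
|pz - cz| = |9 - 2| = 7
distance = (5+2+7)/2 = 14/2 = 7
radius = 5; distance != radius -> no

Answer: no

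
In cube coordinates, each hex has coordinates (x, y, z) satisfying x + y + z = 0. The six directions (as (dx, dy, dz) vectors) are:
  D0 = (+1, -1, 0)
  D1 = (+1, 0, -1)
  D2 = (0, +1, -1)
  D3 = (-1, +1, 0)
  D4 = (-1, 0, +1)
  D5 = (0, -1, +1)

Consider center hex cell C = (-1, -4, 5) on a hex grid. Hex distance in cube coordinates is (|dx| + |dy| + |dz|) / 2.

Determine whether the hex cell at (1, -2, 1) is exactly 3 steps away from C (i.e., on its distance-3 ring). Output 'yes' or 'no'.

|px - cx| = |1 - (-1)| = 2
|py - cy| = |-2 - (-4)| = 2
|pz - cz| = |1 - 5| = 4
distance = (2+2+4)/2 = 8/2 = 4
radius = 3; distance != radius -> no

Answer: no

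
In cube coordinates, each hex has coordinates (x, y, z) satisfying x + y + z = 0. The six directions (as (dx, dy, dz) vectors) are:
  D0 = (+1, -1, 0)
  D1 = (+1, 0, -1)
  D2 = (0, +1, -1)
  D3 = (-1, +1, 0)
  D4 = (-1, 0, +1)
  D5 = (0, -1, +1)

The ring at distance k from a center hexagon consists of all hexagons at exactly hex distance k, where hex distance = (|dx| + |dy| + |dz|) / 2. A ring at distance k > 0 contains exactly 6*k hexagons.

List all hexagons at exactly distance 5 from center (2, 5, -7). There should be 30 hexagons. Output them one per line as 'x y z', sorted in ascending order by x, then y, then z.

Answer: -3 5 -2
-3 6 -3
-3 7 -4
-3 8 -5
-3 9 -6
-3 10 -7
-2 4 -2
-2 10 -8
-1 3 -2
-1 10 -9
0 2 -2
0 10 -10
1 1 -2
1 10 -11
2 0 -2
2 10 -12
3 0 -3
3 9 -12
4 0 -4
4 8 -12
5 0 -5
5 7 -12
6 0 -6
6 6 -12
7 0 -7
7 1 -8
7 2 -9
7 3 -10
7 4 -11
7 5 -12

Derivation:
Walk ring at distance 5 from (2, 5, -7):
Start at center + D4*5 = (-3, 5, -2)
  hex 0: (-3, 5, -2)
  hex 1: (-2, 4, -2)
  hex 2: (-1, 3, -2)
  hex 3: (0, 2, -2)
  hex 4: (1, 1, -2)
  hex 5: (2, 0, -2)
  hex 6: (3, 0, -3)
  hex 7: (4, 0, -4)
  hex 8: (5, 0, -5)
  hex 9: (6, 0, -6)
  hex 10: (7, 0, -7)
  hex 11: (7, 1, -8)
  hex 12: (7, 2, -9)
  hex 13: (7, 3, -10)
  hex 14: (7, 4, -11)
  hex 15: (7, 5, -12)
  hex 16: (6, 6, -12)
  hex 17: (5, 7, -12)
  hex 18: (4, 8, -12)
  hex 19: (3, 9, -12)
  hex 20: (2, 10, -12)
  hex 21: (1, 10, -11)
  hex 22: (0, 10, -10)
  hex 23: (-1, 10, -9)
  hex 24: (-2, 10, -8)
  hex 25: (-3, 10, -7)
  hex 26: (-3, 9, -6)
  hex 27: (-3, 8, -5)
  hex 28: (-3, 7, -4)
  hex 29: (-3, 6, -3)
Sorted: 30 hexes.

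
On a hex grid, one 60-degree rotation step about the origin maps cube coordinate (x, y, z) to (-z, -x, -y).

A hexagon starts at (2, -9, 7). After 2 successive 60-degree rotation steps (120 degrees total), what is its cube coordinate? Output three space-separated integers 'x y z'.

Answer: -9 7 2

Derivation:
Start: (2, -9, 7)
Step 1: (2, -9, 7) -> (-(7), -(2), -(-9)) = (-7, -2, 9)
Step 2: (-7, -2, 9) -> (-(9), -(-7), -(-2)) = (-9, 7, 2)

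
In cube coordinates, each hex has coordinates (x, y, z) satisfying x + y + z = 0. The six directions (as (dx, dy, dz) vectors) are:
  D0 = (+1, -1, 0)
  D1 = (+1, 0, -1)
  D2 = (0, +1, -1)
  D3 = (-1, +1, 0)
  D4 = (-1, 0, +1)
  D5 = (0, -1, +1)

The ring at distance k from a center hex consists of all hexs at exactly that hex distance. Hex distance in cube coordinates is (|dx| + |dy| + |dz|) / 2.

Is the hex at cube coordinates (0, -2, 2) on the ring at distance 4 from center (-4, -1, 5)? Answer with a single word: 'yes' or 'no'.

|px - cx| = |0 - (-4)| = 4
|py - cy| = |-2 - (-1)| = 1
|pz - cz| = |2 - 5| = 3
distance = (4+1+3)/2 = 8/2 = 4
radius = 4; distance == radius -> yes

Answer: yes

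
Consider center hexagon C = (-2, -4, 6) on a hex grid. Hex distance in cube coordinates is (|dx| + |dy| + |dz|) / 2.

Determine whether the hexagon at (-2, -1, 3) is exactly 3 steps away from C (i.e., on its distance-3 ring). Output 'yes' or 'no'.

Answer: yes

Derivation:
|px - cx| = |-2 - (-2)| = 0
|py - cy| = |-1 - (-4)| = 3
|pz - cz| = |3 - 6| = 3
distance = (0+3+3)/2 = 6/2 = 3
radius = 3; distance == radius -> yes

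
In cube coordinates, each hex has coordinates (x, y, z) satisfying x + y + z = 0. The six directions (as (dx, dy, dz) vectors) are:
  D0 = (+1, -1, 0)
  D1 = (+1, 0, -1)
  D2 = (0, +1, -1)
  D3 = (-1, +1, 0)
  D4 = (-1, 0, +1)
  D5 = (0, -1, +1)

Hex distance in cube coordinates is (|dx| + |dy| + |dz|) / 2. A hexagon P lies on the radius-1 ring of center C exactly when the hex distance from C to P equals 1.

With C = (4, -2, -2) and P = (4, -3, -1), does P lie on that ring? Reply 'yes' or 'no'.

Answer: yes

Derivation:
|px - cx| = |4 - 4| = 0
|py - cy| = |-3 - (-2)| = 1
|pz - cz| = |-1 - (-2)| = 1
distance = (0+1+1)/2 = 2/2 = 1
radius = 1; distance == radius -> yes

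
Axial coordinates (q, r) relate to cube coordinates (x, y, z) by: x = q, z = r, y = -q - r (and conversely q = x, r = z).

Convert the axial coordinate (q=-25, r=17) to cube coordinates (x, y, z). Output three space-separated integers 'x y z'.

Answer: -25 8 17

Derivation:
x = q = -25
z = r = 17
y = -x - z = -(-25) - (17) = 8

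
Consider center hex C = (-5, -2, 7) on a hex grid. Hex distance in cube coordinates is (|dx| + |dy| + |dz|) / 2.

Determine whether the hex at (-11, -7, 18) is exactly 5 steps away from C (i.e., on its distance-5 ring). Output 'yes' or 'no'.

|px - cx| = |-11 - (-5)| = 6
|py - cy| = |-7 - (-2)| = 5
|pz - cz| = |18 - 7| = 11
distance = (6+5+11)/2 = 22/2 = 11
radius = 5; distance != radius -> no

Answer: no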